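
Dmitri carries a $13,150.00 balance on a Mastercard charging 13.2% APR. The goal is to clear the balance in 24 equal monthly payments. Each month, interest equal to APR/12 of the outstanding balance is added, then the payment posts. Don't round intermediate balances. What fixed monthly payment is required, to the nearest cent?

Monthly rate r = 13.2%/12 = 1.1% = 0.011.
Level-payment amortization: P = B₀·r / (1 − (1+r)^(−n)) = 13150.00·0.011 / (1 − 1.011^(−24)).
Denominator 1 − (1+r)^(−24) = 0.230918675.
P = 144.65 / 0.230918675 ≈ 626.41.

$626.41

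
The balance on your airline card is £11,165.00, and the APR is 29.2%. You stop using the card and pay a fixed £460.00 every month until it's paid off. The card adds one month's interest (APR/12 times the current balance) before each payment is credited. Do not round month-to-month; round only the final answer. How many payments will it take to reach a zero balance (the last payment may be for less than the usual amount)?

Monthly rate r = 29.2%/12 = 2.43333% = 0.0243333.
Recurrence: B ← B·(1+r) − £460.00.
Month 1: interest £271.68; balance after payment £10,976.68.
Month 2: interest £267.10; balance after payment £10,783.78.
Closed form: n = −ln(1 − rB₀/P)/ln(1+r) = −ln(0.40939)/ln(1.02433) ≈ 37.147, so the balance reaches zero during payment 38.

38 payments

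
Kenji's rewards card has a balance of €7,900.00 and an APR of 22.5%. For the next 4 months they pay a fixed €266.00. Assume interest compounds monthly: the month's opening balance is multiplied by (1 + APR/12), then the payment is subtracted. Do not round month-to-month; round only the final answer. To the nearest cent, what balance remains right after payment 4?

Monthly rate r = 22.5%/12 = 1.875% = 0.01875.
Each month: B ← B·(1+r) − €266.00.
Month 1: interest €148.12; balance after payment €7,782.12.
Month 2: interest €145.91; balance after payment €7,662.04.
Month 3: interest €143.66; balance after payment €7,539.70.
Month 4: interest €141.37; balance after payment €7,415.07.

€7,415.07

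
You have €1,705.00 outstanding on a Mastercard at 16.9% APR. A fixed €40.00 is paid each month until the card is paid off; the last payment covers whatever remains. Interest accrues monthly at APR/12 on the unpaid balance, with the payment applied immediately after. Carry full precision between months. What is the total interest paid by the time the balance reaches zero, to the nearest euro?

€918

Monthly rate r = 16.9%/12 = 1.40833% = 0.0140833.
Payoff takes n = ⌈−ln(1 − rB₀/P)/ln(1+r)⌉ = ⌈65.573⌉ = 66 payments; the last is €22.99.
Total paid = 65·€40.00 + €22.99 = €2,622.99.
Total interest = total paid − principal = €2,622.99 − €1,705.00 = €917.99.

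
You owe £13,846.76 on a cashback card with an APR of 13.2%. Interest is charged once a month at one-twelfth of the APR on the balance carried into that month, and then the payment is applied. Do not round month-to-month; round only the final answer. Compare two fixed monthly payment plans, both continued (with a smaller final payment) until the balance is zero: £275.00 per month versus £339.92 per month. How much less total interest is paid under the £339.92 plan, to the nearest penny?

Monthly rate r = 13.2%/12 = 1.1% = 0.011.
At £275.00/mo: n = ⌈−ln(1 − rB₀/P)/ln(1+r)⌉ = 74 payments (last £214.68); total interest = total paid − £13,846.76 = £6,442.92.
At £339.92/mo: 55 payments (last £112.62); total interest £4,621.54.
Interest saved = £6,442.92 − £4,621.54 = £1,821.38.

£1,821.38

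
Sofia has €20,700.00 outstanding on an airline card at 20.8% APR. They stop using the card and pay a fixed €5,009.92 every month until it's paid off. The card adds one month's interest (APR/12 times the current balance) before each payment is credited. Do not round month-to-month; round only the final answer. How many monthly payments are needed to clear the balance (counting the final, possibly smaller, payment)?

Monthly rate r = 20.8%/12 = 1.73333% = 0.0173333.
Recurrence: B ← B·(1+r) − €5,009.92.
Month 1: interest €358.80; balance after payment €16,048.88.
Month 2: interest €278.18; balance after payment €11,317.14.
Month 3: interest €196.16; balance after payment €6,503.38.
Month 4: interest €112.73; balance after payment €1,606.19.
Month 5: interest €27.84; balance after payment €0.00.

5 months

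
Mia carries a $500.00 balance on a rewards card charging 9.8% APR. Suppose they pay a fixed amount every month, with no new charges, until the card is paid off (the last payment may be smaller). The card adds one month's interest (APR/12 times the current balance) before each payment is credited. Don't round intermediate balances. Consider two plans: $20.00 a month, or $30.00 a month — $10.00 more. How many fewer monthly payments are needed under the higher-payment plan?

11 fewer payments

Monthly rate r = 9.8%/12 = 0.816667% = 0.00816667.
At $20.00/mo: n = ⌈−ln(1 − rB₀/P)/ln(1+r)⌉ = 29 payments (last $1.55); total interest = total paid − $500.00 = $61.55.
At $30.00/mo: 18 payments (last $29.66); total interest $39.66.
Payments saved = 29 − 18 = 11.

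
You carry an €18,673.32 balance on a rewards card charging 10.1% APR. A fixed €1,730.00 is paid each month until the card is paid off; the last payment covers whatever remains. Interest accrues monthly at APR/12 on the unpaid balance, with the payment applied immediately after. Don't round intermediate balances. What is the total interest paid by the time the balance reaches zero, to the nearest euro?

€987

Monthly rate r = 10.1%/12 = 0.841667% = 0.00841667.
Payoff takes n = ⌈−ln(1 − rB₀/P)/ln(1+r)⌉ = ⌈11.364⌉ = 12 payments; the last is €630.63.
Total paid = 11·€1,730.00 + €630.63 = €19,660.63.
Total interest = total paid − principal = €19,660.63 − €18,673.32 = €987.31.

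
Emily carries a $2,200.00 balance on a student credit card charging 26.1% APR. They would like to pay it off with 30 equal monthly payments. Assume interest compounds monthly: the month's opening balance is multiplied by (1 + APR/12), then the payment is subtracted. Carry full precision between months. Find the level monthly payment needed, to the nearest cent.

$100.61

Monthly rate r = 26.1%/12 = 2.175% = 0.02175.
Level-payment amortization: P = B₀·r / (1 − (1+r)^(−n)) = 2200.00·0.02175 / (1 − 1.02175^(−30)).
Denominator 1 − (1+r)^(−30) = 0.475602505.
P = 47.85 / 0.475602505 ≈ 100.61.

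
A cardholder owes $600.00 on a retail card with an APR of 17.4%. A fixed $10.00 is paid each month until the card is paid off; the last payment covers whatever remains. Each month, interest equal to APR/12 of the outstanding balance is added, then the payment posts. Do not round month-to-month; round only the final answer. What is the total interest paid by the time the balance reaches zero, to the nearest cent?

$817.24

Monthly rate r = 17.4%/12 = 1.45% = 0.0145.
Payoff takes n = ⌈−ln(1 − rB₀/P)/ln(1+r)⌉ = ⌈141.723⌉ = 142 payments; the last is $7.24.
Total paid = 141·$10.00 + $7.24 = $1,417.24.
Total interest = total paid − principal = $1,417.24 − $600.00 = $817.24.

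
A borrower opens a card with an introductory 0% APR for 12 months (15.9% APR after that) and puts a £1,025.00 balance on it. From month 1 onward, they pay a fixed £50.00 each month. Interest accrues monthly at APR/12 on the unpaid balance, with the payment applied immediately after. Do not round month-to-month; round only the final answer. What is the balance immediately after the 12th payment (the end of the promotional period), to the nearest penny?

Promo months 1–12 at r₀ = 0%/12 = 0; months 13+ at r₁ = 15.9%/12 = 0.01325.
After month 12 (no interest yet): B = £1,025.00 − 12·£50.00 = £425.00.

£425.00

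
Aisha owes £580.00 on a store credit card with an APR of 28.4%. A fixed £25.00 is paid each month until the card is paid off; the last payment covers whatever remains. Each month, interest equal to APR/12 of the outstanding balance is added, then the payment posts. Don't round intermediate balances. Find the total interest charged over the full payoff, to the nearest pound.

Monthly rate r = 28.4%/12 = 2.36667% = 0.0236667.
Payoff takes n = ⌈−ln(1 − rB₀/P)/ln(1+r)⌉ = ⌈34.049⌉ = 35 payments; the last is £1.24.
Total paid = 34·£25.00 + £1.24 = £851.24.
Total interest = total paid − principal = £851.24 − £580.00 = £271.24.

£271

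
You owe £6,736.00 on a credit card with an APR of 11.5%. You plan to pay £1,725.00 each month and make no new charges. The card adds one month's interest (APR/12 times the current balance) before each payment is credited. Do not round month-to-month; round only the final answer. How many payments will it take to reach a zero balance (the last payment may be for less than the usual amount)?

Monthly rate r = 11.5%/12 = 0.958333% = 0.00958333.
Recurrence: B ← B·(1+r) − £1,725.00.
Month 1: interest £64.55; balance after payment £5,075.55.
Month 2: interest £48.64; balance after payment £3,399.19.
Month 3: interest £32.58; balance after payment £1,706.77.
Month 4: interest £16.36; balance after payment £0.00.

4 payments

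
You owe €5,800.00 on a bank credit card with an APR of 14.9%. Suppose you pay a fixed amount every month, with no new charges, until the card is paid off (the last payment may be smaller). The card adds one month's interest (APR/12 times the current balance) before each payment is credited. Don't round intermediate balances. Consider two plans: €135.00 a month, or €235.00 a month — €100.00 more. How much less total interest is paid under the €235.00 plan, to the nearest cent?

Monthly rate r = 14.9%/12 = 1.24167% = 0.0124167.
At €135.00/mo: n = ⌈−ln(1 − rB₀/P)/ln(1+r)⌉ = 62 payments (last €105.73); total interest = total paid − €5,800.00 = €2,540.73.
At €235.00/mo: 30 payments (last €154.04); total interest €1,169.04.
Interest saved = €2,540.73 − €1,169.04 = €1,371.69.

€1,371.69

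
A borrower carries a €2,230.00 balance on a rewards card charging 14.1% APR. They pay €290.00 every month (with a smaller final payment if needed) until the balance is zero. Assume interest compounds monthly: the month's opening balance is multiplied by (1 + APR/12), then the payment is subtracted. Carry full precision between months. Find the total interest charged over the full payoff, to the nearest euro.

Monthly rate r = 14.1%/12 = 1.175% = 0.01175.
Payoff takes n = ⌈−ln(1 − rB₀/P)/ln(1+r)⌉ = ⌈8.107⌉ = 9 payments; the last is €31.12.
Total paid = 8·€290.00 + €31.12 = €2,351.12.
Total interest = total paid − principal = €2,351.12 − €2,230.00 = €121.12.

€121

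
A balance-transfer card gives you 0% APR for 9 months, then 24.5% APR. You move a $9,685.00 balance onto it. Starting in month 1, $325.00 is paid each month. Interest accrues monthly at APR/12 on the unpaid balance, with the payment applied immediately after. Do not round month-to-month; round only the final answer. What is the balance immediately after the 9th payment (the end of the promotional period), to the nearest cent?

Promo months 1–9 at r₀ = 0%/12 = 0; months 10+ at r₁ = 24.5%/12 = 0.0204167.
After month 9 (no interest yet): B = $9,685.00 − 9·$325.00 = $6,760.00.

$6,760.00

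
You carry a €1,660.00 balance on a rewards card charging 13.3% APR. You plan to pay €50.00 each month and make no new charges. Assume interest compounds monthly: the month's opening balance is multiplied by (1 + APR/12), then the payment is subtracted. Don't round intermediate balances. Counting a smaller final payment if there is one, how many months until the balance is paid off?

Monthly rate r = 13.3%/12 = 1.10833% = 0.0110833.
Recurrence: B ← B·(1+r) − €50.00.
Month 1: interest €18.40; balance after payment €1,628.40.
Month 2: interest €18.05; balance after payment €1,596.45.
Closed form: n = −ln(1 − rB₀/P)/ln(1+r) = −ln(0.63203)/ln(1.01108) ≈ 41.626, so the balance reaches zero during payment 42.

42 payments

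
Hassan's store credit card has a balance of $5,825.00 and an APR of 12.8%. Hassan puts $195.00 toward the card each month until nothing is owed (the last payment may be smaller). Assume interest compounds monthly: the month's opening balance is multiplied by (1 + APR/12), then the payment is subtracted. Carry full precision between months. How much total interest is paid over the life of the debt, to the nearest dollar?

$1,226

Monthly rate r = 12.8%/12 = 1.06667% = 0.0106667.
Payoff takes n = ⌈−ln(1 − rB₀/P)/ln(1+r)⌉ = ⌈36.159⌉ = 37 payments; the last is $31.14.
Total paid = 36·$195.00 + $31.14 = $7,051.14.
Total interest = total paid − principal = $7,051.14 − $5,825.00 = $1,226.14.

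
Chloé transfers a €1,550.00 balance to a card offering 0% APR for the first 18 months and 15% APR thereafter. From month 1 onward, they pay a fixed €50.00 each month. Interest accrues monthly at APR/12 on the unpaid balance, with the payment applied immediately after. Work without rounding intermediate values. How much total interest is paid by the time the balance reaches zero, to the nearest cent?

€63.82

Promo months 1–18 at r₀ = 0%/12 = 0; months 19+ at r₁ = 15%/12 = 0.0125.
After month 18 (no interest yet): B = €1,550.00 − 18·€50.00 = €650.00.
Then at r₁ with €50.00/mo: n₂ = −ln(1 − r₁·B/P)/ln(1+r₁) ≈ 14.28 → 15 more payments.
Total paid = 32·€50.00 + €13.82 = €1,613.82; interest = €1,613.82 − €1,550.00 = €63.82.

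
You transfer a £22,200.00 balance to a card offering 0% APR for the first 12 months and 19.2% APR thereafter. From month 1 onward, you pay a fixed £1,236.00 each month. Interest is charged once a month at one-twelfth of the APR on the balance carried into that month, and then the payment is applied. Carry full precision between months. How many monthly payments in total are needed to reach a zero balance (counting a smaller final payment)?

19 payments

Promo months 1–12 at r₀ = 0%/12 = 0; months 13+ at r₁ = 19.2%/12 = 0.016.
After month 12 (no interest yet): B = £22,200.00 − 12·£1,236.00 = £7,368.00.
Then at r₁ with £1,236.00/mo: n₂ = −ln(1 − r₁·B/P)/ln(1+r₁) ≈ 6.31 → 7 more payments.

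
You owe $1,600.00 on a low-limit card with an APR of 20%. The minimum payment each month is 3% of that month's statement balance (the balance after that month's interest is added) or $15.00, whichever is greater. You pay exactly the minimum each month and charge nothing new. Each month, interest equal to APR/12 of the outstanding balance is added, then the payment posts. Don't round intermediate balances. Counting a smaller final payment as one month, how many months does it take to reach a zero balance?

133 months

Monthly rate r = 20%/12 = 1.66667% = 0.0166667.
While 3% of the post-interest balance exceeds $15.00, each month B ← (B·(1+r))·(1 − 0.03), i.e. B shrinks by the factor (1+r)·0.97 = 0.98617.
This holds for months 1–85. Entering month 86 the balance is $489.66; 3% of the post-interest balance is now below $15.00, so the flat $15.00 minimum applies from here.
From month 86 a fixed $15.00 at rate r clears $489.66 in 48 more payments. Total: 85 + 48 = 133 months.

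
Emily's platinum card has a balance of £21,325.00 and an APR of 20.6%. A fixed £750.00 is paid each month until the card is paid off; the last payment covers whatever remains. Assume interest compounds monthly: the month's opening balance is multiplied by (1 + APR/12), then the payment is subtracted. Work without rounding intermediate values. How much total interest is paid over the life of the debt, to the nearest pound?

£8,183

Monthly rate r = 20.6%/12 = 1.71667% = 0.0171667.
Payoff takes n = ⌈−ln(1 − rB₀/P)/ln(1+r)⌉ = ⌈39.342⌉ = 40 payments; the last is £257.82.
Total paid = 39·£750.00 + £257.82 = £29,507.82.
Total interest = total paid − principal = £29,507.82 − £21,325.00 = £8,182.82.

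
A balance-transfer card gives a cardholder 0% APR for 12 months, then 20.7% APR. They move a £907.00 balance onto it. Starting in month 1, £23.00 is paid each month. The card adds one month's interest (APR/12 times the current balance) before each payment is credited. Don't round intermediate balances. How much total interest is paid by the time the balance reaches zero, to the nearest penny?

Promo months 1–12 at r₀ = 0%/12 = 0; months 13+ at r₁ = 20.7%/12 = 0.01725.
After month 12 (no interest yet): B = £907.00 − 12·£23.00 = £631.00.
Then at r₁ with £23.00/mo: n₂ = −ln(1 − r₁·B/P)/ln(1+r₁) ≈ 37.48 → 38 more payments.
Total paid = 49·£23.00 + £11.11 = £1,138.11; interest = £1,138.11 − £907.00 = £231.11.

£231.11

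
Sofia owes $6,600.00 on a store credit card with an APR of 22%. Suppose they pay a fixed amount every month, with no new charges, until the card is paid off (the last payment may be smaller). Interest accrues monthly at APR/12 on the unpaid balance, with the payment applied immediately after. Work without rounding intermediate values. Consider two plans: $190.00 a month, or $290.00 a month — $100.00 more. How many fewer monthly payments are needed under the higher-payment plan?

Monthly rate r = 22%/12 = 1.83333% = 0.0183333.
At $190.00/mo: n = ⌈−ln(1 − rB₀/P)/ln(1+r)⌉ = 56 payments (last $143.76); total interest = total paid − $6,600.00 = $3,993.76.
At $290.00/mo: 30 payments (last $210.12); total interest $2,020.12.
Payments saved = 56 − 30 = 26.

26 fewer payments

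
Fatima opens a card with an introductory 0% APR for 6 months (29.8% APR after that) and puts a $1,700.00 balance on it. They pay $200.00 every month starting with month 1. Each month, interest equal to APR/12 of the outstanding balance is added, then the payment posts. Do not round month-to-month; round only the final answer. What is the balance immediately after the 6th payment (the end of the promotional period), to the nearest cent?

$500.00

Promo months 1–6 at r₀ = 0%/12 = 0; months 7+ at r₁ = 29.8%/12 = 0.0248333.
After month 6 (no interest yet): B = $1,700.00 − 6·$200.00 = $500.00.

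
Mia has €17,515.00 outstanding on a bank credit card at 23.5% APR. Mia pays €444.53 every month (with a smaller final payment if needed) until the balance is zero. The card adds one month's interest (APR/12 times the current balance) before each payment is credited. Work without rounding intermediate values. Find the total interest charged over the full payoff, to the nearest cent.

Monthly rate r = 23.5%/12 = 1.95833% = 0.0195833.
Payoff takes n = ⌈−ln(1 − rB₀/P)/ln(1+r)⌉ = ⌈76.141⌉ = 77 payments; the last is €63.24.
Total paid = 76·€444.53 + €63.24 = €33,847.52.
Total interest = total paid − principal = €33,847.52 − €17,515.00 = €16,332.52.

€16,332.52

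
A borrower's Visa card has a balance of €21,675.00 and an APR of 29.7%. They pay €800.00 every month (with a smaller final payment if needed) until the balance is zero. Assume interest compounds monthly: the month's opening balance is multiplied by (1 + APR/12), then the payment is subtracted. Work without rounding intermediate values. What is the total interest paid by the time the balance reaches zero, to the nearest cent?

Monthly rate r = 29.7%/12 = 2.475% = 0.02475.
Payoff takes n = ⌈−ln(1 − rB₀/P)/ln(1+r)⌉ = ⌈45.417⌉ = 46 payments; the last is €336.20.
Total paid = 45·€800.00 + €336.20 = €36,336.20.
Total interest = total paid − principal = €36,336.20 − €21,675.00 = €14,661.20.

€14,661.20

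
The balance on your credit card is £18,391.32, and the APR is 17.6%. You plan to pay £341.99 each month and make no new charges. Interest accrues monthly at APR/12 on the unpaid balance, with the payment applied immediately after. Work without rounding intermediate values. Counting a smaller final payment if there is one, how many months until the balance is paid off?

107 months

Monthly rate r = 17.6%/12 = 1.46667% = 0.0146667.
Recurrence: B ← B·(1+r) − £341.99.
Month 1: interest £269.74; balance after payment £18,319.07.
Month 2: interest £268.68; balance after payment £18,245.76.
Closed form: n = −ln(1 − rB₀/P)/ln(1+r) = −ln(0.21127)/ln(1.01467) ≈ 106.774, so the balance reaches zero during payment 107.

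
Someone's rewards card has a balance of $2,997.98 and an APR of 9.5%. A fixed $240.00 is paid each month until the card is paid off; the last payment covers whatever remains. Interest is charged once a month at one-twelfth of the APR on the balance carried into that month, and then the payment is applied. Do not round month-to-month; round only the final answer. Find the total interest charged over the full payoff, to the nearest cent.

Monthly rate r = 9.5%/12 = 0.791667% = 0.00791667.
Payoff takes n = ⌈−ln(1 − rB₀/P)/ln(1+r)⌉ = ⌈13.205⌉ = 14 payments; the last is $49.41.
Total paid = 13·$240.00 + $49.41 = $3,169.41.
Total interest = total paid − principal = $3,169.41 − $2,997.98 = $171.43.

$171.43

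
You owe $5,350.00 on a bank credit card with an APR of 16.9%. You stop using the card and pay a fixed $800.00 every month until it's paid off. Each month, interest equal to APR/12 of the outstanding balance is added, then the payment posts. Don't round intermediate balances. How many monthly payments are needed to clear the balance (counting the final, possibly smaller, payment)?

8 payments

Monthly rate r = 16.9%/12 = 1.40833% = 0.0140833.
Recurrence: B ← B·(1+r) − $800.00.
Month 1: interest $75.35; balance after payment $4,625.35.
Month 2: interest $65.14; balance after payment $3,890.49.
Closed form: n = −ln(1 − rB₀/P)/ln(1+r) = −ln(0.90582)/ln(1.01408) ≈ 7.073, so the balance reaches zero during payment 8.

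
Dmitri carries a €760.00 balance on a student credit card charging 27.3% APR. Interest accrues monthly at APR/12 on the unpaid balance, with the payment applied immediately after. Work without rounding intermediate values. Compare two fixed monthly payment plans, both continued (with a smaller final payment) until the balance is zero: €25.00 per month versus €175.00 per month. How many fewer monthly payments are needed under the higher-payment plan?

Monthly rate r = 27.3%/12 = 2.275% = 0.02275.
At €25.00/mo: n = ⌈−ln(1 − rB₀/P)/ln(1+r)⌉ = 53 payments (last €7.41); total interest = total paid − €760.00 = €547.41.
At €175.00/mo: 5 payments (last €109.75); total interest €49.75.
Payments saved = 53 − 5 = 48.

48 fewer payments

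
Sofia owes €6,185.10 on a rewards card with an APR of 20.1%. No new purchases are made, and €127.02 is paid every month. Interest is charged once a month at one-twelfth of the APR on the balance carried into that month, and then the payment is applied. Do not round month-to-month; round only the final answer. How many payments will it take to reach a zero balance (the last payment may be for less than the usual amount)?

102 payments

Monthly rate r = 20.1%/12 = 1.675% = 0.01675.
Recurrence: B ← B·(1+r) − €127.02.
Month 1: interest €103.60; balance after payment €6,161.68.
Month 2: interest €103.21; balance after payment €6,137.87.
Closed form: n = −ln(1 − rB₀/P)/ln(1+r) = −ln(0.18438)/ln(1.01675) ≈ 101.785, so the balance reaches zero during payment 102.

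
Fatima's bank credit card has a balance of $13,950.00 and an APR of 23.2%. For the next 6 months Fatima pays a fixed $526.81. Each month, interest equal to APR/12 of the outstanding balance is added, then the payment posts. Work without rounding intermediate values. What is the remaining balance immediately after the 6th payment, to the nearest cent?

Monthly rate r = 23.2%/12 = 1.93333% = 0.0193333.
Each month: B ← B·(1+r) − $526.81.
Month 1: interest $269.70; balance after payment $13,692.89.
Month 2: interest $264.73; balance after payment $13,430.81.
Month 3: interest $259.66; balance after payment $13,163.66.
Month 4: interest $254.50; balance after payment $12,891.35.
Month 5: interest $249.23; balance after payment $12,613.77.
Month 6: interest $243.87; balance after payment $12,330.83.

$12,330.83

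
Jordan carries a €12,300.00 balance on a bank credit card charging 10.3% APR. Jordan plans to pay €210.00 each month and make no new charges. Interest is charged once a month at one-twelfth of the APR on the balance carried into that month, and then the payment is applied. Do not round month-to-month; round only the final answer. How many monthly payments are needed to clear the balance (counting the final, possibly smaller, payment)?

Monthly rate r = 10.3%/12 = 0.858333% = 0.00858333.
Recurrence: B ← B·(1+r) − €210.00.
Month 1: interest €105.58; balance after payment €12,195.58.
Month 2: interest €104.68; balance after payment €12,090.25.
Closed form: n = −ln(1 − rB₀/P)/ln(1+r) = −ln(0.49726)/ln(1.00858) ≈ 81.744, so the balance reaches zero during payment 82.

82 payments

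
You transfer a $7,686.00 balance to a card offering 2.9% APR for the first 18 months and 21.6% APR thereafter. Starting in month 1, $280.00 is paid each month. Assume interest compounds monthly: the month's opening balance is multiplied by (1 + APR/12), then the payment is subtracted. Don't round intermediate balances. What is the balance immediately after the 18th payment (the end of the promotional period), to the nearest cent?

$2,882.42

Promo months 1–18 at r₀ = 2.9%/12 = 0.00241667; months 19+ at r₁ = 21.6%/12 = 0.018.
After month 18: iterate B ← B·(1+r₀) − $280.00 for 18 months → $2,882.42.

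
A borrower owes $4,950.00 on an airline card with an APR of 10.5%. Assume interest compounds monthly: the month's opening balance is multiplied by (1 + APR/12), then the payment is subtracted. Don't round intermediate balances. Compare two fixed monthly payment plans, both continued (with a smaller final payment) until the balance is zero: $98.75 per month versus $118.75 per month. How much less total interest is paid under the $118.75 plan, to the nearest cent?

Monthly rate r = 10.5%/12 = 0.875% = 0.00875.
At $98.75/mo: n = ⌈−ln(1 − rB₀/P)/ln(1+r)⌉ = 67 payments (last $26.69); total interest = total paid − $4,950.00 = $1,594.19.
At $118.75/mo: 53 payments (last $9.51); total interest $1,234.51.
Interest saved = $1,594.19 − $1,234.51 = $359.68.

$359.68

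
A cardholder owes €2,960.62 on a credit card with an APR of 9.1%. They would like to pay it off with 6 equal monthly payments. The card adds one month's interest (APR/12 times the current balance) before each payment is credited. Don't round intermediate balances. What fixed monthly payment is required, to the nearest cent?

€506.62

Monthly rate r = 9.1%/12 = 0.758333% = 0.00758333.
Level-payment amortization: P = B₀·r / (1 − (1+r)^(−n)) = 2960.62·0.00758333 / (1 − 1.00758^(−6)).
Denominator 1 − (1+r)^(−6) = 0.044316365.
P = 22.4514 / 0.044316365 ≈ 506.62.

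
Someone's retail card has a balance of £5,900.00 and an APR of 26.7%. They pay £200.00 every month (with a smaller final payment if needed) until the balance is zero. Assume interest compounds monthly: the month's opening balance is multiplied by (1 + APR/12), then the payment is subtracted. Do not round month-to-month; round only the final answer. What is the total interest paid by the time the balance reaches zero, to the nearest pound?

£3,809

Monthly rate r = 26.7%/12 = 2.225% = 0.02225.
Payoff takes n = ⌈−ln(1 − rB₀/P)/ln(1+r)⌉ = ⌈48.541⌉ = 49 payments; the last is £108.81.
Total paid = 48·£200.00 + £108.81 = £9,708.81.
Total interest = total paid − principal = £9,708.81 − £5,900.00 = £3,808.81.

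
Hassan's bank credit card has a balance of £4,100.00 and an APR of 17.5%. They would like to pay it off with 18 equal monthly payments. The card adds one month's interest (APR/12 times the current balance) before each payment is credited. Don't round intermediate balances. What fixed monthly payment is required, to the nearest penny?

£260.63

Monthly rate r = 17.5%/12 = 1.45833% = 0.0145833.
Level-payment amortization: P = B₀·r / (1 − (1+r)^(−n)) = 4100.00·0.0145833 / (1 − 1.01458^(−18)).
Denominator 1 − (1+r)^(−18) = 0.229414255.
P = 59.7917 / 0.229414255 ≈ 260.63.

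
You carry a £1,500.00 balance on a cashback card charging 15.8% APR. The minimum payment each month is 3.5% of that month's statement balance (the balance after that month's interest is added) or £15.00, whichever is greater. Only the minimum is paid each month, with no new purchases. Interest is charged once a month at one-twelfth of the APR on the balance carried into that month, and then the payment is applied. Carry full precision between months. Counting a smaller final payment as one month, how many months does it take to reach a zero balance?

Monthly rate r = 15.8%/12 = 1.31667% = 0.0131667.
While 3.5% of the post-interest balance exceeds £15.00, each month B ← (B·(1+r))·(1 − 0.035), i.e. B shrinks by the factor (1+r)·0.965 = 0.97771.
This holds for months 1–57. Entering month 58 the balance is £414.91; 3.5% of the post-interest balance is now below £15.00, so the flat £15.00 minimum applies from here.
From month 58 a fixed £15.00 at rate r clears £414.91 in 35 more payments. Total: 57 + 35 = 92 months.

92 months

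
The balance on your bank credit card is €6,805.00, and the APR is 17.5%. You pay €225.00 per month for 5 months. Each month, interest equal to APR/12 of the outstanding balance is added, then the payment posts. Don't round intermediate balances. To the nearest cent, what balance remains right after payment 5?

Monthly rate r = 17.5%/12 = 1.45833% = 0.0145833.
Each month: B ← B·(1+r) − €225.00.
Month 1: interest €99.24; balance after payment €6,679.24.
Month 2: interest €97.41; balance after payment €6,551.65.
Month 3: interest €95.54; balance after payment €6,422.19.
Month 4: interest €93.66; balance after payment €6,290.85.
Month 5: interest €91.74; balance after payment €6,157.59.

€6,157.59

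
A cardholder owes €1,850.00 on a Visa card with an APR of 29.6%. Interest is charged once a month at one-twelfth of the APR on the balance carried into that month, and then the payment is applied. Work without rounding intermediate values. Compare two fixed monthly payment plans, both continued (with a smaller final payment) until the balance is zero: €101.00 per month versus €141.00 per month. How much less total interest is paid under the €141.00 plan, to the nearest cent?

Monthly rate r = 29.6%/12 = 2.46667% = 0.0246667.
At €101.00/mo: n = ⌈−ln(1 − rB₀/P)/ln(1+r)⌉ = 25 payments (last €67.94); total interest = total paid − €1,850.00 = €641.94.
At €141.00/mo: 17 payments (last €6.75); total interest €412.75.
Interest saved = €641.94 − €412.75 = €229.19.

€229.19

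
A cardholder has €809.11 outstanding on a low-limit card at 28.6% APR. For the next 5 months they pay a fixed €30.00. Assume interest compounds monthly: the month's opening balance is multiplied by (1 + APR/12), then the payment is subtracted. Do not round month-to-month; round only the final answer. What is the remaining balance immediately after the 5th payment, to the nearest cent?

€752.91

Monthly rate r = 28.6%/12 = 2.38333% = 0.0238333.
Each month: B ← B·(1+r) − €30.00.
Month 1: interest €19.28; balance after payment €798.39.
Month 2: interest €19.03; balance after payment €787.42.
Month 3: interest €18.77; balance after payment €776.19.
Month 4: interest €18.50; balance after payment €764.69.
Month 5: interest €18.23; balance after payment €752.91.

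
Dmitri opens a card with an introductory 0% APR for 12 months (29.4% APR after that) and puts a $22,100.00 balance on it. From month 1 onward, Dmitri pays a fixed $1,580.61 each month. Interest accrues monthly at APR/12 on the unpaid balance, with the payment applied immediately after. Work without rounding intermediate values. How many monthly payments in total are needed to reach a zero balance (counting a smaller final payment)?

15 months

Promo months 1–12 at r₀ = 0%/12 = 0; months 13+ at r₁ = 29.4%/12 = 0.0245.
After month 12 (no interest yet): B = $22,100.00 − 12·$1,580.61 = $3,132.68.
Then at r₁ with $1,580.61/mo: n₂ = −ln(1 − r₁·B/P)/ln(1+r₁) ≈ 2.06 → 3 more payments.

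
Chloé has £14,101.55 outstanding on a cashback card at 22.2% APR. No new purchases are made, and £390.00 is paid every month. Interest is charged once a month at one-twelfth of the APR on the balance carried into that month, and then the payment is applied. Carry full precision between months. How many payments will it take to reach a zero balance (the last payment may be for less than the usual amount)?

Monthly rate r = 22.2%/12 = 1.85% = 0.0185.
Recurrence: B ← B·(1+r) − £390.00.
Month 1: interest £260.88; balance after payment £13,972.43.
Month 2: interest £258.49; balance after payment £13,840.92.
Closed form: n = −ln(1 − rB₀/P)/ln(1+r) = −ln(0.33108)/ln(1.0185) ≈ 60.302, so the balance reaches zero during payment 61.

61 payments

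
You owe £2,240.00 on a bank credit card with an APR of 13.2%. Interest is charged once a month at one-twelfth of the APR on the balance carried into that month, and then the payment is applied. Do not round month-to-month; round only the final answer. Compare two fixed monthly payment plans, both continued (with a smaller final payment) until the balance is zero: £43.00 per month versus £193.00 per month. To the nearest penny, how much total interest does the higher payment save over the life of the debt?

£935.16

Monthly rate r = 13.2%/12 = 1.1% = 0.011.
At £43.00/mo: n = ⌈−ln(1 − rB₀/P)/ln(1+r)⌉ = 78 payments (last £34.04); total interest = total paid − £2,240.00 = £1,105.04.
At £193.00/mo: 13 payments (last £93.88); total interest £169.88.
Interest saved = £1,105.04 − £169.88 = £935.16.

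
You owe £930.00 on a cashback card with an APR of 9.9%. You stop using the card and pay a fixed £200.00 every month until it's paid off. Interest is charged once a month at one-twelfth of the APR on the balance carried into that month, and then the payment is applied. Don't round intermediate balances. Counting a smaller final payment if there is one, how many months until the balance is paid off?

Monthly rate r = 9.9%/12 = 0.825% = 0.00825.
Recurrence: B ← B·(1+r) − £200.00.
Month 1: interest £7.67; balance after payment £737.67.
Month 2: interest £6.09; balance after payment £543.76.
Month 3: interest £4.49; balance after payment £348.24.
Month 4: interest £2.87; balance after payment £151.12.
Month 5: interest £1.25; balance after payment £0.00.

5 months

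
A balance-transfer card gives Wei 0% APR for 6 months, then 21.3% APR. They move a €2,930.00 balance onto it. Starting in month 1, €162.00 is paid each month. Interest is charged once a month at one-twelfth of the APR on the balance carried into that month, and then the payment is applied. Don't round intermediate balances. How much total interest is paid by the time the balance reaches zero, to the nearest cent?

€265.70

Promo months 1–6 at r₀ = 0%/12 = 0; months 7+ at r₁ = 21.3%/12 = 0.01775.
After month 6 (no interest yet): B = €2,930.00 − 6·€162.00 = €1,958.00.
Then at r₁ with €162.00/mo: n₂ = −ln(1 − r₁·B/P)/ln(1+r₁) ≈ 13.72 → 14 more payments.
Total paid = 19·€162.00 + €117.70 = €3,195.70; interest = €3,195.70 − €2,930.00 = €265.70.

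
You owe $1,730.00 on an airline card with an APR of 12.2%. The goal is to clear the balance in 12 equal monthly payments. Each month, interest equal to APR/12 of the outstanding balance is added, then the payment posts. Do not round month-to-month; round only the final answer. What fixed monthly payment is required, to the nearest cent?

Monthly rate r = 12.2%/12 = 1.01667% = 0.0101667.
Level-payment amortization: P = B₀·r / (1 − (1+r)^(−n)) = 1730.00·0.0101667 / (1 − 1.01017^(−12)).
Denominator 1 − (1+r)^(−12) = 0.114306216.
P = 17.5883 / 0.114306216 ≈ 153.87.

$153.87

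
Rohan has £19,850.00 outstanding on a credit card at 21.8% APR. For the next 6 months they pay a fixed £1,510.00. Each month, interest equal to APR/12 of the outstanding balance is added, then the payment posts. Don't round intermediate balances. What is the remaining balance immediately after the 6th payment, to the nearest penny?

£12,632.75

Monthly rate r = 21.8%/12 = 1.81667% = 0.0181667.
Each month: B ← B·(1+r) − £1,510.00.
Month 1: interest £360.61; balance after payment £18,700.61.
Month 2: interest £339.73; balance after payment £17,530.34.
Month 3: interest £318.47; balance after payment £16,338.80.
Month 4: interest £296.82; balance after payment £15,125.63.
Month 5: interest £274.78; balance after payment £13,890.41.
Month 6: interest £252.34; balance after payment £12,632.75.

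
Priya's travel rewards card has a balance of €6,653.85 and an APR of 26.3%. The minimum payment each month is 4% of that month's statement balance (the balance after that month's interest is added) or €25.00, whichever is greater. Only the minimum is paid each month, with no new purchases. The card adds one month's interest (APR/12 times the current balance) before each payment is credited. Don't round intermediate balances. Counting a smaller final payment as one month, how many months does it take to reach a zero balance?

161 months

Monthly rate r = 26.3%/12 = 2.19167% = 0.0219167.
While 4% of the post-interest balance exceeds €25.00, each month B ← (B·(1+r))·(1 − 0.04), i.e. B shrinks by the factor (1+r)·0.96 = 0.98104.
This holds for months 1–125. Entering month 126 the balance is €608.01; 4% of the post-interest balance is now below €25.00, so the flat €25.00 minimum applies from here.
From month 126 a fixed €25.00 at rate r clears €608.01 in 36 more payments. Total: 125 + 36 = 161 months.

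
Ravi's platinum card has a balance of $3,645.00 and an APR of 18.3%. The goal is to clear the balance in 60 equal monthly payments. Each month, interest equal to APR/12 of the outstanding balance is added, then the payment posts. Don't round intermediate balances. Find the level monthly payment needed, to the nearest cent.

$93.15

Monthly rate r = 18.3%/12 = 1.525% = 0.01525.
Level-payment amortization: P = B₀·r / (1 − (1+r)^(−n)) = 3645.00·0.01525 / (1 − 1.01525^(−60)).
Denominator 1 − (1+r)^(−60) = 0.596707533.
P = 55.5863 / 0.596707533 ≈ 93.15.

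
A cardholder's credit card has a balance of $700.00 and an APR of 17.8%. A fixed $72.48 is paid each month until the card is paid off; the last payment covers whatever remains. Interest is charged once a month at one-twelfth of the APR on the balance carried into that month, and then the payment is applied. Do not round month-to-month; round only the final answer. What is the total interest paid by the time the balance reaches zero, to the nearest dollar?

Monthly rate r = 17.8%/12 = 1.48333% = 0.0148333.
Payoff takes n = ⌈−ln(1 − rB₀/P)/ln(1+r)⌉ = ⌈10.501⌉ = 11 payments; the last is $36.43.
Total paid = 10·$72.48 + $36.43 = $761.23.
Total interest = total paid − principal = $761.23 − $700.00 = $61.23.

$61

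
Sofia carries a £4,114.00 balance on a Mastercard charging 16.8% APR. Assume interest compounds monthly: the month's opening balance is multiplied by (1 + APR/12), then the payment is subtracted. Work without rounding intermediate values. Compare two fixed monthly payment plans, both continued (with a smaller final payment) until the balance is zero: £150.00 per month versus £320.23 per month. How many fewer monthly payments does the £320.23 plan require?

20 fewer payments

Monthly rate r = 16.8%/12 = 1.4% = 0.014.
At £150.00/mo: n = ⌈−ln(1 − rB₀/P)/ln(1+r)⌉ = 35 payments (last £127.08); total interest = total paid − £4,114.00 = £1,113.08.
At £320.23/mo: 15 payments (last £84.21); total interest £453.43.
Payments saved = 35 − 15 = 20.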